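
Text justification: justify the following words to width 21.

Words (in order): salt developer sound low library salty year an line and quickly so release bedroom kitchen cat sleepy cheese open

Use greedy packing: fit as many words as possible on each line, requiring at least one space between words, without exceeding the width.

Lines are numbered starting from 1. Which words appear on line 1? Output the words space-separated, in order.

Line 1: ['salt', 'developer', 'sound'] (min_width=20, slack=1)
Line 2: ['low', 'library', 'salty'] (min_width=17, slack=4)
Line 3: ['year', 'an', 'line', 'and'] (min_width=16, slack=5)
Line 4: ['quickly', 'so', 'release'] (min_width=18, slack=3)
Line 5: ['bedroom', 'kitchen', 'cat'] (min_width=19, slack=2)
Line 6: ['sleepy', 'cheese', 'open'] (min_width=18, slack=3)

Answer: salt developer sound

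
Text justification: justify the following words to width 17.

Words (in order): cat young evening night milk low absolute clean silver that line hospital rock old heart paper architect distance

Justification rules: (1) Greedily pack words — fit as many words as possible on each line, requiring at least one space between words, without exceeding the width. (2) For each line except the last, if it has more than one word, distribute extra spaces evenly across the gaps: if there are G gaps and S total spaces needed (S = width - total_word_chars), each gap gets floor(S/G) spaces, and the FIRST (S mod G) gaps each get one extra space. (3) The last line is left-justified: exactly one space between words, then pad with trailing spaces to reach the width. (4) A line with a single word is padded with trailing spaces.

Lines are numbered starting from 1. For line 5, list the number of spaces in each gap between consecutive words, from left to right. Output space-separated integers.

Line 1: ['cat', 'young', 'evening'] (min_width=17, slack=0)
Line 2: ['night', 'milk', 'low'] (min_width=14, slack=3)
Line 3: ['absolute', 'clean'] (min_width=14, slack=3)
Line 4: ['silver', 'that', 'line'] (min_width=16, slack=1)
Line 5: ['hospital', 'rock', 'old'] (min_width=17, slack=0)
Line 6: ['heart', 'paper'] (min_width=11, slack=6)
Line 7: ['architect'] (min_width=9, slack=8)
Line 8: ['distance'] (min_width=8, slack=9)

Answer: 1 1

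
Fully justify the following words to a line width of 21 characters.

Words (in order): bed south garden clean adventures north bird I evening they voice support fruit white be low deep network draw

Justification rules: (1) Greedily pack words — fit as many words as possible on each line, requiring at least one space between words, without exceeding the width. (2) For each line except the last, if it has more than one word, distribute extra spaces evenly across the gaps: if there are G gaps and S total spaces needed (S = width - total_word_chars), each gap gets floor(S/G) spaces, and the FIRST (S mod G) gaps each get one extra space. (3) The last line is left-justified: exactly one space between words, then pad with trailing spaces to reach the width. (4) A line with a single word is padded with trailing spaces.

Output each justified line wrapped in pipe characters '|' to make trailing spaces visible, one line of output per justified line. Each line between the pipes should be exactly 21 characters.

Line 1: ['bed', 'south', 'garden'] (min_width=16, slack=5)
Line 2: ['clean', 'adventures'] (min_width=16, slack=5)
Line 3: ['north', 'bird', 'I', 'evening'] (min_width=20, slack=1)
Line 4: ['they', 'voice', 'support'] (min_width=18, slack=3)
Line 5: ['fruit', 'white', 'be', 'low'] (min_width=18, slack=3)
Line 6: ['deep', 'network', 'draw'] (min_width=17, slack=4)

Answer: |bed    south   garden|
|clean      adventures|
|north  bird I evening|
|they   voice  support|
|fruit  white  be  low|
|deep network draw    |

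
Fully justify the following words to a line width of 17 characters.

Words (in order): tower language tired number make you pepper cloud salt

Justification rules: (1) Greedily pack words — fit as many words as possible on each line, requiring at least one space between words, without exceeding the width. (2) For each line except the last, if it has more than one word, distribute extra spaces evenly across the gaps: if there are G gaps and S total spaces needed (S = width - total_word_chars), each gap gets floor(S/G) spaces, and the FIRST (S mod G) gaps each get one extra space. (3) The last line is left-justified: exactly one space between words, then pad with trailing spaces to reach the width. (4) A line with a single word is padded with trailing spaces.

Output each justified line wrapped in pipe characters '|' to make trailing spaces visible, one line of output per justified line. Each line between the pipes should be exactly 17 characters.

Answer: |tower    language|
|tired number make|
|you  pepper cloud|
|salt             |

Derivation:
Line 1: ['tower', 'language'] (min_width=14, slack=3)
Line 2: ['tired', 'number', 'make'] (min_width=17, slack=0)
Line 3: ['you', 'pepper', 'cloud'] (min_width=16, slack=1)
Line 4: ['salt'] (min_width=4, slack=13)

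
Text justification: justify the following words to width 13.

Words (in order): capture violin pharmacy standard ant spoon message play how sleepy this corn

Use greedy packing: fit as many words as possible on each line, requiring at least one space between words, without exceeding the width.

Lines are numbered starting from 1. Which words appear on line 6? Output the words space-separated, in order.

Answer: play how

Derivation:
Line 1: ['capture'] (min_width=7, slack=6)
Line 2: ['violin'] (min_width=6, slack=7)
Line 3: ['pharmacy'] (min_width=8, slack=5)
Line 4: ['standard', 'ant'] (min_width=12, slack=1)
Line 5: ['spoon', 'message'] (min_width=13, slack=0)
Line 6: ['play', 'how'] (min_width=8, slack=5)
Line 7: ['sleepy', 'this'] (min_width=11, slack=2)
Line 8: ['corn'] (min_width=4, slack=9)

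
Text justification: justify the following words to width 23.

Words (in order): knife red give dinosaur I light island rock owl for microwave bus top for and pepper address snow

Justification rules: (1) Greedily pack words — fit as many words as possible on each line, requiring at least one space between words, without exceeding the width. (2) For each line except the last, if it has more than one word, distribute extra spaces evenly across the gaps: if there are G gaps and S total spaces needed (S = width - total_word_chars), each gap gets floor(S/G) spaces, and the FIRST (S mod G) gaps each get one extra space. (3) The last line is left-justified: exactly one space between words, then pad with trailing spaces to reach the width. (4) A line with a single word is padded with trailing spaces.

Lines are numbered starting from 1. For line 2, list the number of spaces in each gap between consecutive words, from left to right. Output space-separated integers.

Answer: 1 1 1 1

Derivation:
Line 1: ['knife', 'red', 'give', 'dinosaur'] (min_width=23, slack=0)
Line 2: ['I', 'light', 'island', 'rock', 'owl'] (min_width=23, slack=0)
Line 3: ['for', 'microwave', 'bus', 'top'] (min_width=21, slack=2)
Line 4: ['for', 'and', 'pepper', 'address'] (min_width=22, slack=1)
Line 5: ['snow'] (min_width=4, slack=19)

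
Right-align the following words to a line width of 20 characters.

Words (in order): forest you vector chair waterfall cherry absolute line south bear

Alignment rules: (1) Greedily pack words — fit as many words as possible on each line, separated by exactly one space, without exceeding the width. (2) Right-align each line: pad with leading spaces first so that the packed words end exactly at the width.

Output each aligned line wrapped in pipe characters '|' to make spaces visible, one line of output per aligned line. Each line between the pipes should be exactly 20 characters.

Answer: |   forest you vector|
|     chair waterfall|
|cherry absolute line|
|          south bear|

Derivation:
Line 1: ['forest', 'you', 'vector'] (min_width=17, slack=3)
Line 2: ['chair', 'waterfall'] (min_width=15, slack=5)
Line 3: ['cherry', 'absolute', 'line'] (min_width=20, slack=0)
Line 4: ['south', 'bear'] (min_width=10, slack=10)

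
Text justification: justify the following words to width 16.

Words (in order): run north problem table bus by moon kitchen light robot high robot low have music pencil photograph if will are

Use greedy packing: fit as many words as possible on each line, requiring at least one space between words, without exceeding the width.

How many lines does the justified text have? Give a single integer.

Line 1: ['run', 'north'] (min_width=9, slack=7)
Line 2: ['problem', 'table'] (min_width=13, slack=3)
Line 3: ['bus', 'by', 'moon'] (min_width=11, slack=5)
Line 4: ['kitchen', 'light'] (min_width=13, slack=3)
Line 5: ['robot', 'high', 'robot'] (min_width=16, slack=0)
Line 6: ['low', 'have', 'music'] (min_width=14, slack=2)
Line 7: ['pencil'] (min_width=6, slack=10)
Line 8: ['photograph', 'if'] (min_width=13, slack=3)
Line 9: ['will', 'are'] (min_width=8, slack=8)
Total lines: 9

Answer: 9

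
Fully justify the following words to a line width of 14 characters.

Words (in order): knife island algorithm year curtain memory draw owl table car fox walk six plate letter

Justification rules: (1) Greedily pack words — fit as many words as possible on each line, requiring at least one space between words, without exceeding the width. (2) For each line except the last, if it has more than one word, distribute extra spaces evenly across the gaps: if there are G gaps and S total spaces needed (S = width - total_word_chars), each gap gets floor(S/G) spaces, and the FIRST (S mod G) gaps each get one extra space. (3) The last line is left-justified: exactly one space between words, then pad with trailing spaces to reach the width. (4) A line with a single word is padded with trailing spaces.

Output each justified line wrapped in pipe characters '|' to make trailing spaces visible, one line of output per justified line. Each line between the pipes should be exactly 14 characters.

Line 1: ['knife', 'island'] (min_width=12, slack=2)
Line 2: ['algorithm', 'year'] (min_width=14, slack=0)
Line 3: ['curtain', 'memory'] (min_width=14, slack=0)
Line 4: ['draw', 'owl', 'table'] (min_width=14, slack=0)
Line 5: ['car', 'fox', 'walk'] (min_width=12, slack=2)
Line 6: ['six', 'plate'] (min_width=9, slack=5)
Line 7: ['letter'] (min_width=6, slack=8)

Answer: |knife   island|
|algorithm year|
|curtain memory|
|draw owl table|
|car  fox  walk|
|six      plate|
|letter        |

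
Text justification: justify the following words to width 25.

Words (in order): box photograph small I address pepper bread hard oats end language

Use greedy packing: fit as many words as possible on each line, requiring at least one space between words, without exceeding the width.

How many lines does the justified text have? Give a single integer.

Line 1: ['box', 'photograph', 'small', 'I'] (min_width=22, slack=3)
Line 2: ['address', 'pepper', 'bread', 'hard'] (min_width=25, slack=0)
Line 3: ['oats', 'end', 'language'] (min_width=17, slack=8)
Total lines: 3

Answer: 3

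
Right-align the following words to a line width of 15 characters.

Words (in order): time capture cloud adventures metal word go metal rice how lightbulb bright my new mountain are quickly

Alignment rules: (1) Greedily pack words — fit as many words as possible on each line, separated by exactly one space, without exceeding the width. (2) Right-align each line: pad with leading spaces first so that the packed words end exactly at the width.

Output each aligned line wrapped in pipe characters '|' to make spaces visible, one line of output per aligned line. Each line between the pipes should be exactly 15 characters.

Line 1: ['time', 'capture'] (min_width=12, slack=3)
Line 2: ['cloud'] (min_width=5, slack=10)
Line 3: ['adventures'] (min_width=10, slack=5)
Line 4: ['metal', 'word', 'go'] (min_width=13, slack=2)
Line 5: ['metal', 'rice', 'how'] (min_width=14, slack=1)
Line 6: ['lightbulb'] (min_width=9, slack=6)
Line 7: ['bright', 'my', 'new'] (min_width=13, slack=2)
Line 8: ['mountain', 'are'] (min_width=12, slack=3)
Line 9: ['quickly'] (min_width=7, slack=8)

Answer: |   time capture|
|          cloud|
|     adventures|
|  metal word go|
| metal rice how|
|      lightbulb|
|  bright my new|
|   mountain are|
|        quickly|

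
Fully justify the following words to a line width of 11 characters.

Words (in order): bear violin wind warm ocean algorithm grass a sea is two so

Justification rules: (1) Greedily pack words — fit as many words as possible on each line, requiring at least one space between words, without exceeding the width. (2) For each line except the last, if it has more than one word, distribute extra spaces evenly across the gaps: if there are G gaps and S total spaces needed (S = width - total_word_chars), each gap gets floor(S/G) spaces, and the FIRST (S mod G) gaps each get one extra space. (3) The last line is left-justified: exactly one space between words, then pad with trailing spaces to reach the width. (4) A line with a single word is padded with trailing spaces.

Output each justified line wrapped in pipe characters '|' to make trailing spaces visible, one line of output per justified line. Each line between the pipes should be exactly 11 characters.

Line 1: ['bear', 'violin'] (min_width=11, slack=0)
Line 2: ['wind', 'warm'] (min_width=9, slack=2)
Line 3: ['ocean'] (min_width=5, slack=6)
Line 4: ['algorithm'] (min_width=9, slack=2)
Line 5: ['grass', 'a', 'sea'] (min_width=11, slack=0)
Line 6: ['is', 'two', 'so'] (min_width=9, slack=2)

Answer: |bear violin|
|wind   warm|
|ocean      |
|algorithm  |
|grass a sea|
|is two so  |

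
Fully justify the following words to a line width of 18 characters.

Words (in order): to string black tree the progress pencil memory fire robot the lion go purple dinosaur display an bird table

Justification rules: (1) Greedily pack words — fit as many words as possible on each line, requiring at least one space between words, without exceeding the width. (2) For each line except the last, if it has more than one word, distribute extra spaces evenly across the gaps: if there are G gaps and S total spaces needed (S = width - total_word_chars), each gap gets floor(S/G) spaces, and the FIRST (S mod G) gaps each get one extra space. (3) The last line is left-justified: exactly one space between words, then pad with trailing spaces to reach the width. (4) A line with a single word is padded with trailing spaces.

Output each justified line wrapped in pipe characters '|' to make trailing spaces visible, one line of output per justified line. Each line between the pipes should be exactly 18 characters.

Answer: |to   string  black|
|tree  the progress|
|pencil memory fire|
|robot  the lion go|
|purple    dinosaur|
|display   an  bird|
|table             |

Derivation:
Line 1: ['to', 'string', 'black'] (min_width=15, slack=3)
Line 2: ['tree', 'the', 'progress'] (min_width=17, slack=1)
Line 3: ['pencil', 'memory', 'fire'] (min_width=18, slack=0)
Line 4: ['robot', 'the', 'lion', 'go'] (min_width=17, slack=1)
Line 5: ['purple', 'dinosaur'] (min_width=15, slack=3)
Line 6: ['display', 'an', 'bird'] (min_width=15, slack=3)
Line 7: ['table'] (min_width=5, slack=13)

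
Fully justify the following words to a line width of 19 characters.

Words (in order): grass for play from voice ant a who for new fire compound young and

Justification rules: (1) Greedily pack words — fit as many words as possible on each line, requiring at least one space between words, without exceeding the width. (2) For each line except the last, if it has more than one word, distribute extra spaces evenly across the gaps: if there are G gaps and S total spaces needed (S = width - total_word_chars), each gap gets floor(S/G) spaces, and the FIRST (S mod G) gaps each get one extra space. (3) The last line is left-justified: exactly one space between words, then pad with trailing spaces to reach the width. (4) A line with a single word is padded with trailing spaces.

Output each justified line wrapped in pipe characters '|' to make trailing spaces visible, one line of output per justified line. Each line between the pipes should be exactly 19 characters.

Line 1: ['grass', 'for', 'play', 'from'] (min_width=19, slack=0)
Line 2: ['voice', 'ant', 'a', 'who', 'for'] (min_width=19, slack=0)
Line 3: ['new', 'fire', 'compound'] (min_width=17, slack=2)
Line 4: ['young', 'and'] (min_width=9, slack=10)

Answer: |grass for play from|
|voice ant a who for|
|new  fire  compound|
|young and          |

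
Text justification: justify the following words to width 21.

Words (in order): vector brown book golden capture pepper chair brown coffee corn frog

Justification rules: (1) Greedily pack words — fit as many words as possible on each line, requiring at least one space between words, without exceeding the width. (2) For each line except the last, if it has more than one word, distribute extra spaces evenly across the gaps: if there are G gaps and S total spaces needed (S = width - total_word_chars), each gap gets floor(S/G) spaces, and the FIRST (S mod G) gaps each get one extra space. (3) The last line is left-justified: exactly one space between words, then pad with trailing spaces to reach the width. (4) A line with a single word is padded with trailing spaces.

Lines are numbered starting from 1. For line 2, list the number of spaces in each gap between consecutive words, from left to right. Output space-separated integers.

Answer: 1 1

Derivation:
Line 1: ['vector', 'brown', 'book'] (min_width=17, slack=4)
Line 2: ['golden', 'capture', 'pepper'] (min_width=21, slack=0)
Line 3: ['chair', 'brown', 'coffee'] (min_width=18, slack=3)
Line 4: ['corn', 'frog'] (min_width=9, slack=12)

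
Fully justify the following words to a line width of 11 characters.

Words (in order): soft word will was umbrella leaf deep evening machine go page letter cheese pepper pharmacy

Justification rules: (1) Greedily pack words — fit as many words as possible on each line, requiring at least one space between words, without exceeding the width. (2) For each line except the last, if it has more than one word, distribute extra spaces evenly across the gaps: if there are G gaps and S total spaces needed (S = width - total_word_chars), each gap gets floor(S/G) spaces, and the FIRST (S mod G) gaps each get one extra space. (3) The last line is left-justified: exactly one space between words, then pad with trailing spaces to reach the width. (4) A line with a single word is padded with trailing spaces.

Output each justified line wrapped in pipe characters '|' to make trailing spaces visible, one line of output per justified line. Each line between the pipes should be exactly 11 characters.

Answer: |soft   word|
|will    was|
|umbrella   |
|leaf   deep|
|evening    |
|machine  go|
|page letter|
|cheese     |
|pepper     |
|pharmacy   |

Derivation:
Line 1: ['soft', 'word'] (min_width=9, slack=2)
Line 2: ['will', 'was'] (min_width=8, slack=3)
Line 3: ['umbrella'] (min_width=8, slack=3)
Line 4: ['leaf', 'deep'] (min_width=9, slack=2)
Line 5: ['evening'] (min_width=7, slack=4)
Line 6: ['machine', 'go'] (min_width=10, slack=1)
Line 7: ['page', 'letter'] (min_width=11, slack=0)
Line 8: ['cheese'] (min_width=6, slack=5)
Line 9: ['pepper'] (min_width=6, slack=5)
Line 10: ['pharmacy'] (min_width=8, slack=3)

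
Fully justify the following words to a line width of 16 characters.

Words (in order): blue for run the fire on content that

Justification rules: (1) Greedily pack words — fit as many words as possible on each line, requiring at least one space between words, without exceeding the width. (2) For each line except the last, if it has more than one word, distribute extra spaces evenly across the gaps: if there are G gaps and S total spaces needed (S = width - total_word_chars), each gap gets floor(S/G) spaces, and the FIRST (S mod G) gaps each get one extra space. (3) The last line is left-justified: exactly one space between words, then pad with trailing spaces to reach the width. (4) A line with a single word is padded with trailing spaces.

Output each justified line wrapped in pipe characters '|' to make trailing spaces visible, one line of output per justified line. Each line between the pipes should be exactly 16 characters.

Answer: |blue for run the|
|fire  on content|
|that            |

Derivation:
Line 1: ['blue', 'for', 'run', 'the'] (min_width=16, slack=0)
Line 2: ['fire', 'on', 'content'] (min_width=15, slack=1)
Line 3: ['that'] (min_width=4, slack=12)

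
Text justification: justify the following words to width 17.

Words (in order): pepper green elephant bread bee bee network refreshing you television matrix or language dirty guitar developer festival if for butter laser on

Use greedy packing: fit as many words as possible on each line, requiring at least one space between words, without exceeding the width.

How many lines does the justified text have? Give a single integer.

Line 1: ['pepper', 'green'] (min_width=12, slack=5)
Line 2: ['elephant', 'bread'] (min_width=14, slack=3)
Line 3: ['bee', 'bee', 'network'] (min_width=15, slack=2)
Line 4: ['refreshing', 'you'] (min_width=14, slack=3)
Line 5: ['television', 'matrix'] (min_width=17, slack=0)
Line 6: ['or', 'language', 'dirty'] (min_width=17, slack=0)
Line 7: ['guitar', 'developer'] (min_width=16, slack=1)
Line 8: ['festival', 'if', 'for'] (min_width=15, slack=2)
Line 9: ['butter', 'laser', 'on'] (min_width=15, slack=2)
Total lines: 9

Answer: 9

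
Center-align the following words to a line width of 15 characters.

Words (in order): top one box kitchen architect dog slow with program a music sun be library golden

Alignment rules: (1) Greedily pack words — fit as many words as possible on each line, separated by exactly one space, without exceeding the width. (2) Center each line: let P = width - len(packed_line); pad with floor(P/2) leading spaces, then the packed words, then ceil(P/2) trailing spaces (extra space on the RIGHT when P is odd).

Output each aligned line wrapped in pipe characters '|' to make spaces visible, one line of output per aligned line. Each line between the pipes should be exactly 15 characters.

Line 1: ['top', 'one', 'box'] (min_width=11, slack=4)
Line 2: ['kitchen'] (min_width=7, slack=8)
Line 3: ['architect', 'dog'] (min_width=13, slack=2)
Line 4: ['slow', 'with'] (min_width=9, slack=6)
Line 5: ['program', 'a', 'music'] (min_width=15, slack=0)
Line 6: ['sun', 'be', 'library'] (min_width=14, slack=1)
Line 7: ['golden'] (min_width=6, slack=9)

Answer: |  top one box  |
|    kitchen    |
| architect dog |
|   slow with   |
|program a music|
|sun be library |
|    golden     |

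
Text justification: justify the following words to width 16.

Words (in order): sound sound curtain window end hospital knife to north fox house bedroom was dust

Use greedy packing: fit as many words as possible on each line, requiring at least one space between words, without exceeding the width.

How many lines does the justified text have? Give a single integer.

Answer: 6

Derivation:
Line 1: ['sound', 'sound'] (min_width=11, slack=5)
Line 2: ['curtain', 'window'] (min_width=14, slack=2)
Line 3: ['end', 'hospital'] (min_width=12, slack=4)
Line 4: ['knife', 'to', 'north'] (min_width=14, slack=2)
Line 5: ['fox', 'house'] (min_width=9, slack=7)
Line 6: ['bedroom', 'was', 'dust'] (min_width=16, slack=0)
Total lines: 6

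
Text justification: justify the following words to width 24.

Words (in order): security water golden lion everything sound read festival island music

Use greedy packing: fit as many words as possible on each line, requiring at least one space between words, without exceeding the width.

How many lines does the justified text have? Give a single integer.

Answer: 4

Derivation:
Line 1: ['security', 'water', 'golden'] (min_width=21, slack=3)
Line 2: ['lion', 'everything', 'sound'] (min_width=21, slack=3)
Line 3: ['read', 'festival', 'island'] (min_width=20, slack=4)
Line 4: ['music'] (min_width=5, slack=19)
Total lines: 4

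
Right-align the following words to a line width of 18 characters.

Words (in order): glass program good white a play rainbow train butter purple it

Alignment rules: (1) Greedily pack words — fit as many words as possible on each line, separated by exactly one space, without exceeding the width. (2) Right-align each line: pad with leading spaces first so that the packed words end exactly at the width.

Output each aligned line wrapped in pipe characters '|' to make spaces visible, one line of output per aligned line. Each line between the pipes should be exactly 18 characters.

Line 1: ['glass', 'program', 'good'] (min_width=18, slack=0)
Line 2: ['white', 'a', 'play'] (min_width=12, slack=6)
Line 3: ['rainbow', 'train'] (min_width=13, slack=5)
Line 4: ['butter', 'purple', 'it'] (min_width=16, slack=2)

Answer: |glass program good|
|      white a play|
|     rainbow train|
|  butter purple it|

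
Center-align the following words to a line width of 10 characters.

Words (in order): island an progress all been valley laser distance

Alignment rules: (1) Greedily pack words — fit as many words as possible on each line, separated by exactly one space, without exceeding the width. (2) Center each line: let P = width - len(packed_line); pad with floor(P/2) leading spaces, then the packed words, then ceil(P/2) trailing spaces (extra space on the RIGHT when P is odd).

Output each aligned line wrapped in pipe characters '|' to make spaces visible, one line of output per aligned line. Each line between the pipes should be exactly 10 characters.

Line 1: ['island', 'an'] (min_width=9, slack=1)
Line 2: ['progress'] (min_width=8, slack=2)
Line 3: ['all', 'been'] (min_width=8, slack=2)
Line 4: ['valley'] (min_width=6, slack=4)
Line 5: ['laser'] (min_width=5, slack=5)
Line 6: ['distance'] (min_width=8, slack=2)

Answer: |island an |
| progress |
| all been |
|  valley  |
|  laser   |
| distance |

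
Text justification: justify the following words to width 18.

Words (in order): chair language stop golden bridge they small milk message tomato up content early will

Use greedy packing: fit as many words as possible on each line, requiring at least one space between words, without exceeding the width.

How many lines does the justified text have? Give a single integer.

Line 1: ['chair', 'language'] (min_width=14, slack=4)
Line 2: ['stop', 'golden', 'bridge'] (min_width=18, slack=0)
Line 3: ['they', 'small', 'milk'] (min_width=15, slack=3)
Line 4: ['message', 'tomato', 'up'] (min_width=17, slack=1)
Line 5: ['content', 'early', 'will'] (min_width=18, slack=0)
Total lines: 5

Answer: 5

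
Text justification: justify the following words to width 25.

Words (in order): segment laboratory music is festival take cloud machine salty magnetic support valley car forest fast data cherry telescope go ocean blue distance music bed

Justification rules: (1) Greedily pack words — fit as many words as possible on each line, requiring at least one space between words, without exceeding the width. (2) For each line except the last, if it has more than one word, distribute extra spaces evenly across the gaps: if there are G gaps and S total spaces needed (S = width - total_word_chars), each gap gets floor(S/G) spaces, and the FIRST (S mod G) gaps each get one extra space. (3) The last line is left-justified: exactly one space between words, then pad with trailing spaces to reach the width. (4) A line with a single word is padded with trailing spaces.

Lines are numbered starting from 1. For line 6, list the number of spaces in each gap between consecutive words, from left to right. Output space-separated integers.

Answer: 2 2 1

Derivation:
Line 1: ['segment', 'laboratory', 'music'] (min_width=24, slack=1)
Line 2: ['is', 'festival', 'take', 'cloud'] (min_width=22, slack=3)
Line 3: ['machine', 'salty', 'magnetic'] (min_width=22, slack=3)
Line 4: ['support', 'valley', 'car', 'forest'] (min_width=25, slack=0)
Line 5: ['fast', 'data', 'cherry'] (min_width=16, slack=9)
Line 6: ['telescope', 'go', 'ocean', 'blue'] (min_width=23, slack=2)
Line 7: ['distance', 'music', 'bed'] (min_width=18, slack=7)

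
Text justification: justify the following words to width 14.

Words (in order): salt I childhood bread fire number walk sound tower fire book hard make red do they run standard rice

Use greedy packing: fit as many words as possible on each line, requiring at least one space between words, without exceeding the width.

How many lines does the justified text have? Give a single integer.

Line 1: ['salt', 'I'] (min_width=6, slack=8)
Line 2: ['childhood'] (min_width=9, slack=5)
Line 3: ['bread', 'fire'] (min_width=10, slack=4)
Line 4: ['number', 'walk'] (min_width=11, slack=3)
Line 5: ['sound', 'tower'] (min_width=11, slack=3)
Line 6: ['fire', 'book', 'hard'] (min_width=14, slack=0)
Line 7: ['make', 'red', 'do'] (min_width=11, slack=3)
Line 8: ['they', 'run'] (min_width=8, slack=6)
Line 9: ['standard', 'rice'] (min_width=13, slack=1)
Total lines: 9

Answer: 9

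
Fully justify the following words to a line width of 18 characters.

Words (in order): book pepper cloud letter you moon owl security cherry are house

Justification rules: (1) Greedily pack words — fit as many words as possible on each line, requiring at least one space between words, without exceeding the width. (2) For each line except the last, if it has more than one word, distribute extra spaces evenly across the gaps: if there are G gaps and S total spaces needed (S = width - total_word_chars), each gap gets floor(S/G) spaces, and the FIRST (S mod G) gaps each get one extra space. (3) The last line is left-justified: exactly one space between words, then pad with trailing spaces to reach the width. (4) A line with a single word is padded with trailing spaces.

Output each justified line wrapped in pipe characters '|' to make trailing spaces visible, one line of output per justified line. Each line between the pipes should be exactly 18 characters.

Line 1: ['book', 'pepper', 'cloud'] (min_width=17, slack=1)
Line 2: ['letter', 'you', 'moon'] (min_width=15, slack=3)
Line 3: ['owl', 'security'] (min_width=12, slack=6)
Line 4: ['cherry', 'are', 'house'] (min_width=16, slack=2)

Answer: |book  pepper cloud|
|letter   you  moon|
|owl       security|
|cherry are house  |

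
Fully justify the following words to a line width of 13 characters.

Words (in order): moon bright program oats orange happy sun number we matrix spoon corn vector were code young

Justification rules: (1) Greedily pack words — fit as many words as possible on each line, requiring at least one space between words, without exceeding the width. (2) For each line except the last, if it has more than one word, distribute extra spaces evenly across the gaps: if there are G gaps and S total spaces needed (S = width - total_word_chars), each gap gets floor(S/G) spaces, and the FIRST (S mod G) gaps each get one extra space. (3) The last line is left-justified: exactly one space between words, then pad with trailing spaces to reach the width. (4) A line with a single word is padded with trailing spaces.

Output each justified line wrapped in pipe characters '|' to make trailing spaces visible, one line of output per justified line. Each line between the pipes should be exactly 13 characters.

Answer: |moon   bright|
|program  oats|
|orange  happy|
|sun number we|
|matrix  spoon|
|corn   vector|
|were     code|
|young        |

Derivation:
Line 1: ['moon', 'bright'] (min_width=11, slack=2)
Line 2: ['program', 'oats'] (min_width=12, slack=1)
Line 3: ['orange', 'happy'] (min_width=12, slack=1)
Line 4: ['sun', 'number', 'we'] (min_width=13, slack=0)
Line 5: ['matrix', 'spoon'] (min_width=12, slack=1)
Line 6: ['corn', 'vector'] (min_width=11, slack=2)
Line 7: ['were', 'code'] (min_width=9, slack=4)
Line 8: ['young'] (min_width=5, slack=8)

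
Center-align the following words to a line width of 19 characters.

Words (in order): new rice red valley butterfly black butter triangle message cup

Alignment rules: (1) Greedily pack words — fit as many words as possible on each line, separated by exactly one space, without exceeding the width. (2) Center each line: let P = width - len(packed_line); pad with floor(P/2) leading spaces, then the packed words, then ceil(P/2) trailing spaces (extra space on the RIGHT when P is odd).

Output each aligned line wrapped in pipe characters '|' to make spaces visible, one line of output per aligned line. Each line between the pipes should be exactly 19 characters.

Answer: |new rice red valley|
|  butterfly black  |
|  butter triangle  |
|    message cup    |

Derivation:
Line 1: ['new', 'rice', 'red', 'valley'] (min_width=19, slack=0)
Line 2: ['butterfly', 'black'] (min_width=15, slack=4)
Line 3: ['butter', 'triangle'] (min_width=15, slack=4)
Line 4: ['message', 'cup'] (min_width=11, slack=8)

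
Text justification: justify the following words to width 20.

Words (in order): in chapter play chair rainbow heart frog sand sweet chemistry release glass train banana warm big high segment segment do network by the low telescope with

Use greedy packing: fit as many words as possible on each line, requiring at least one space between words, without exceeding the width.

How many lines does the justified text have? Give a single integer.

Answer: 9

Derivation:
Line 1: ['in', 'chapter', 'play'] (min_width=15, slack=5)
Line 2: ['chair', 'rainbow', 'heart'] (min_width=19, slack=1)
Line 3: ['frog', 'sand', 'sweet'] (min_width=15, slack=5)
Line 4: ['chemistry', 'release'] (min_width=17, slack=3)
Line 5: ['glass', 'train', 'banana'] (min_width=18, slack=2)
Line 6: ['warm', 'big', 'high'] (min_width=13, slack=7)
Line 7: ['segment', 'segment', 'do'] (min_width=18, slack=2)
Line 8: ['network', 'by', 'the', 'low'] (min_width=18, slack=2)
Line 9: ['telescope', 'with'] (min_width=14, slack=6)
Total lines: 9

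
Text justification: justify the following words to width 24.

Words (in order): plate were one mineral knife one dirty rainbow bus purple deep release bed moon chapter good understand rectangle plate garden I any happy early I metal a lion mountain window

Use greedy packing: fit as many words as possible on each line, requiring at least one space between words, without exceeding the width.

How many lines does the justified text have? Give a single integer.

Line 1: ['plate', 'were', 'one', 'mineral'] (min_width=22, slack=2)
Line 2: ['knife', 'one', 'dirty', 'rainbow'] (min_width=23, slack=1)
Line 3: ['bus', 'purple', 'deep', 'release'] (min_width=23, slack=1)
Line 4: ['bed', 'moon', 'chapter', 'good'] (min_width=21, slack=3)
Line 5: ['understand', 'rectangle'] (min_width=20, slack=4)
Line 6: ['plate', 'garden', 'I', 'any', 'happy'] (min_width=24, slack=0)
Line 7: ['early', 'I', 'metal', 'a', 'lion'] (min_width=20, slack=4)
Line 8: ['mountain', 'window'] (min_width=15, slack=9)
Total lines: 8

Answer: 8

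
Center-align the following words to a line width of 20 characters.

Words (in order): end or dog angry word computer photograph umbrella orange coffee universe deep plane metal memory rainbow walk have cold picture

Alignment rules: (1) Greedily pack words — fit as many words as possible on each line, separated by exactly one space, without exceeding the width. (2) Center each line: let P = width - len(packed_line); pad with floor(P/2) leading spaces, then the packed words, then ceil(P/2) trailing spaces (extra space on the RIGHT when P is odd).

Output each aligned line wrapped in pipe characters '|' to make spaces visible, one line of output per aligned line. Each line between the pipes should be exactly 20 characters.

Line 1: ['end', 'or', 'dog', 'angry'] (min_width=16, slack=4)
Line 2: ['word', 'computer'] (min_width=13, slack=7)
Line 3: ['photograph', 'umbrella'] (min_width=19, slack=1)
Line 4: ['orange', 'coffee'] (min_width=13, slack=7)
Line 5: ['universe', 'deep', 'plane'] (min_width=19, slack=1)
Line 6: ['metal', 'memory', 'rainbow'] (min_width=20, slack=0)
Line 7: ['walk', 'have', 'cold'] (min_width=14, slack=6)
Line 8: ['picture'] (min_width=7, slack=13)

Answer: |  end or dog angry  |
|   word computer    |
|photograph umbrella |
|   orange coffee    |
|universe deep plane |
|metal memory rainbow|
|   walk have cold   |
|      picture       |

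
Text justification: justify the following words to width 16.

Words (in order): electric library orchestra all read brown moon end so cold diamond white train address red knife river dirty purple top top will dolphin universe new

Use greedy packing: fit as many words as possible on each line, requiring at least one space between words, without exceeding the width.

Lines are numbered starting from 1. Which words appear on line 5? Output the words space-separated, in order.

Answer: diamond white

Derivation:
Line 1: ['electric', 'library'] (min_width=16, slack=0)
Line 2: ['orchestra', 'all'] (min_width=13, slack=3)
Line 3: ['read', 'brown', 'moon'] (min_width=15, slack=1)
Line 4: ['end', 'so', 'cold'] (min_width=11, slack=5)
Line 5: ['diamond', 'white'] (min_width=13, slack=3)
Line 6: ['train', 'address'] (min_width=13, slack=3)
Line 7: ['red', 'knife', 'river'] (min_width=15, slack=1)
Line 8: ['dirty', 'purple', 'top'] (min_width=16, slack=0)
Line 9: ['top', 'will', 'dolphin'] (min_width=16, slack=0)
Line 10: ['universe', 'new'] (min_width=12, slack=4)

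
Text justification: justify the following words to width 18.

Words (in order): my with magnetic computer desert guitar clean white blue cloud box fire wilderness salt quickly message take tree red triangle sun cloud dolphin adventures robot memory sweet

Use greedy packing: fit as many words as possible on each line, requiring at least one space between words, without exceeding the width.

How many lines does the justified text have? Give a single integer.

Answer: 11

Derivation:
Line 1: ['my', 'with', 'magnetic'] (min_width=16, slack=2)
Line 2: ['computer', 'desert'] (min_width=15, slack=3)
Line 3: ['guitar', 'clean', 'white'] (min_width=18, slack=0)
Line 4: ['blue', 'cloud', 'box'] (min_width=14, slack=4)
Line 5: ['fire', 'wilderness'] (min_width=15, slack=3)
Line 6: ['salt', 'quickly'] (min_width=12, slack=6)
Line 7: ['message', 'take', 'tree'] (min_width=17, slack=1)
Line 8: ['red', 'triangle', 'sun'] (min_width=16, slack=2)
Line 9: ['cloud', 'dolphin'] (min_width=13, slack=5)
Line 10: ['adventures', 'robot'] (min_width=16, slack=2)
Line 11: ['memory', 'sweet'] (min_width=12, slack=6)
Total lines: 11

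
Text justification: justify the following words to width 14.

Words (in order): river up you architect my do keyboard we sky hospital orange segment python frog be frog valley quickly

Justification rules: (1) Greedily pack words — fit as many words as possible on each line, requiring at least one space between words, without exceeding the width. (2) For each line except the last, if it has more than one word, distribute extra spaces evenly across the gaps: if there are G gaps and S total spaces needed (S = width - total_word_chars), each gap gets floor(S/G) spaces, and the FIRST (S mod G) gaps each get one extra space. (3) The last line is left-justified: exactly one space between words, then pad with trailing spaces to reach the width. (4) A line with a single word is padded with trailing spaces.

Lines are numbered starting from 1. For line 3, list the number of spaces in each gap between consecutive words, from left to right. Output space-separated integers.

Line 1: ['river', 'up', 'you'] (min_width=12, slack=2)
Line 2: ['architect', 'my'] (min_width=12, slack=2)
Line 3: ['do', 'keyboard', 'we'] (min_width=14, slack=0)
Line 4: ['sky', 'hospital'] (min_width=12, slack=2)
Line 5: ['orange', 'segment'] (min_width=14, slack=0)
Line 6: ['python', 'frog', 'be'] (min_width=14, slack=0)
Line 7: ['frog', 'valley'] (min_width=11, slack=3)
Line 8: ['quickly'] (min_width=7, slack=7)

Answer: 1 1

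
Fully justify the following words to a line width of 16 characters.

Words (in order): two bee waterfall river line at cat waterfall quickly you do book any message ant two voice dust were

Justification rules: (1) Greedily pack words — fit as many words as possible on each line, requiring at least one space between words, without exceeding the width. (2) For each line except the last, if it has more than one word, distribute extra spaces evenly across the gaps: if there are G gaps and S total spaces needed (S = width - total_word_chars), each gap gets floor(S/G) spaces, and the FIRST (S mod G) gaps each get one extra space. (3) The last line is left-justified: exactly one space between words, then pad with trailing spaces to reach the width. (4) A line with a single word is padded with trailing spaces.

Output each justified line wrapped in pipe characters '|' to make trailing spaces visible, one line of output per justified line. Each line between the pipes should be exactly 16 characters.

Answer: |two          bee|
|waterfall  river|
|line    at   cat|
|waterfall       |
|quickly  you  do|
|book any message|
|ant   two  voice|
|dust were       |

Derivation:
Line 1: ['two', 'bee'] (min_width=7, slack=9)
Line 2: ['waterfall', 'river'] (min_width=15, slack=1)
Line 3: ['line', 'at', 'cat'] (min_width=11, slack=5)
Line 4: ['waterfall'] (min_width=9, slack=7)
Line 5: ['quickly', 'you', 'do'] (min_width=14, slack=2)
Line 6: ['book', 'any', 'message'] (min_width=16, slack=0)
Line 7: ['ant', 'two', 'voice'] (min_width=13, slack=3)
Line 8: ['dust', 'were'] (min_width=9, slack=7)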